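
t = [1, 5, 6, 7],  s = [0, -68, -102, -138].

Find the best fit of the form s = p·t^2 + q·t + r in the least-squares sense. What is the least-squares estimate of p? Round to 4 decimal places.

p = -2.9424

With design matrix X, XᵀX = [[4323, 685, 111]; [685, 111, 19]; [111, 19, 4]] and Xᵀs = [-12134, -1918, -308]ᵀ.
Inverting the 3×3 Gram matrix, [p, q, r]ᵀ = [-1327/451, 199/451, 1152/451]ᵀ.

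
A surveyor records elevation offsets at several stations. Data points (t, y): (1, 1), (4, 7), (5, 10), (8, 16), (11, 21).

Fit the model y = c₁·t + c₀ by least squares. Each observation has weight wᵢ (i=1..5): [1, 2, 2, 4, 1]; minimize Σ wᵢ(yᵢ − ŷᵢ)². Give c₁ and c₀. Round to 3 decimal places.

c₁ = 2.063, c₀ = -0.794

Normal-equation sums: Σwᵢ·t·t = 460, Σwᵢ·t = 62, Σwᵢ·1 = 10.
And Σwᵢ·t·y = 900, Σwᵢ·y = 120.
XᵀWX·[c₁, c₀]ᵀ = XᵀWy becomes [[460, 62]; [62, 10]]·[c₁, c₀]ᵀ = [900, 120]ᵀ.
Δ = 460·10 − 62² = 756.
c₁ = (900·10 − 62·120)/756 = 130/63; c₀ = (460·120 − 62·900)/756 = -50/63.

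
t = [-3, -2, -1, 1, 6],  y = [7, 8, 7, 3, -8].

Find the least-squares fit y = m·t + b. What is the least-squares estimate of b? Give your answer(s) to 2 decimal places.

XᵀX·[m, b]ᵀ = Xᵀy reads: 51·m + 1·b = -89;  1·m + 5·b = 17.
Determinant 51·5 − 1² = 254.
m = ((-89)·5 − 1·17)/254 = -231/127; b = (51·17 − 1·(-89))/254 = 478/127.

b = 3.76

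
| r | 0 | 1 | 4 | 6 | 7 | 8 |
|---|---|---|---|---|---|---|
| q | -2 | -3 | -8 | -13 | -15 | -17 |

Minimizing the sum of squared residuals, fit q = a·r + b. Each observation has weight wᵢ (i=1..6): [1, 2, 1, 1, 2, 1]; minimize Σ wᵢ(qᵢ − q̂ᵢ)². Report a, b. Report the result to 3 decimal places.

Normal-equation sums: Σwᵢ·r·r = 216, Σwᵢ·r = 34, Σwᵢ·1 = 8.
Right-hand side: Σwᵢ·r·q = -462, Σwᵢ·q = -76.
So XᵀWX·[a, b]ᵀ = XᵀWq: [[216, 34]; [34, 8]]·[a, b]ᵀ = [-462, -76]ᵀ.
Δ = 216·8 − 34² = 572.
a = ((-462)·8 − 34·(-76))/572 = -278/143; b = (216·(-76) − 34·(-462))/572 = -177/143.

a = -1.944, b = -1.238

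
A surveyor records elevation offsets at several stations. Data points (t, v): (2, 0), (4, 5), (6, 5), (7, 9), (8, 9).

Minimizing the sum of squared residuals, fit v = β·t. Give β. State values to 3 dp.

Entries of MᵀM: Σt·t = 169.
And Σt·v = 185.
Normal equations: [[169]]·[β]ᵀ = [185]ᵀ.
Hence β = 185 / 169 ≈ 1.09467.

β = 1.095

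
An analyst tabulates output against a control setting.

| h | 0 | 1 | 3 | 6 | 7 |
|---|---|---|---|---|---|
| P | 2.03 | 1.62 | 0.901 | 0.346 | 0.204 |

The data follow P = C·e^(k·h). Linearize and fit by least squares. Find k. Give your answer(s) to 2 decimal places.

k = -0.32

With ln Pᵢ as the transformed response and hᵢ as the regressor:
Σh = 17.0000, Σ(h)² = 95.0000, Σln P = -1.5647, Σh·ln P = -17.3257.
Equations: 95.0000·k + 17.0000·ln C = -17.3257;  17.0000·k + 5·ln C = -1.5647.
Slope k = (n·Σh·ln P − Σh·Σln P)/(n·Σ(h)² − (Σh)²) = (5·-17.3257 − 17.0000·-1.5647)/186.0000 = -0.32273; ln C = (Σln P − k·Σh)/n = 0.78433.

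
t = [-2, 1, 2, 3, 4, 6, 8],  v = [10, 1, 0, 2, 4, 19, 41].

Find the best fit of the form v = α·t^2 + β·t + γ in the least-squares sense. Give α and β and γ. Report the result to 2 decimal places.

Compute the Gram sums: Σt^2·t^2 = 5762, Σt^2·t = 820, Σt^2 = 134, Σt·t = 134, Σt = 22, Σ1 = 7.
Right-hand side: Σt^2·v = 3431, Σt·v = 445, Σv = 77.
So XᵀX·[α, β, γ]ᵀ = Xᵀv: [[5762, 820, 134]; [820, 134, 22]; [134, 22, 7]]·[α, β, γ]ᵀ = [3431, 445, 77]ᵀ.
Row-reducing yields α = 53617/56294, β = -153535/56294, γ = 5385/4021.

α = 0.95, β = -2.73, γ = 1.34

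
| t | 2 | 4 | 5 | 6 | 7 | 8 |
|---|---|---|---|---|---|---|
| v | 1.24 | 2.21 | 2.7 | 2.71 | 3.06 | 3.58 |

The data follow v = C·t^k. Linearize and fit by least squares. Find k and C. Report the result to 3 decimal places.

Linearized form: ln v = k·ln t + ln C. From the 6 transformed points,
Sums: Σln t = 9.5060, Σ(ln t)² = 16.3136, Σln v = 5.3921, Σln t·ln v = 9.4617.
Normal system: [[16.3136, 9.5060]; [9.5060, 6]]·[k, ln C]ᵀ = [9.4617, 5.3921]ᵀ.
Δ = 16.3136·6 − (9.5060)² = 7.5177; k = (9.4617·6 − 9.5060·5.3921)/7.5177 = 0.73332, ln C = (16.3136·5.3921 − 9.5060·9.4617)/7.5177 = -0.26315, so C = exp(-0.26315) = 0.76863.

k = 0.733, C = 0.769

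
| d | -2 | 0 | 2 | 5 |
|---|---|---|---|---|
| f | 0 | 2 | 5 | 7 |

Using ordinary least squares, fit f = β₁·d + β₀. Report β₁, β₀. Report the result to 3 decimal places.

With design matrix A, AᵀA = [[33, 5]; [5, 4]] and Aᵀf = [45, 14]ᵀ.
Determinant 33·4 − 5² = 107.
β₁ = (45·4 − 5·14)/107 = 110/107; β₀ = (33·14 − 5·45)/107 = 237/107.

β₁ = 1.028, β₀ = 2.215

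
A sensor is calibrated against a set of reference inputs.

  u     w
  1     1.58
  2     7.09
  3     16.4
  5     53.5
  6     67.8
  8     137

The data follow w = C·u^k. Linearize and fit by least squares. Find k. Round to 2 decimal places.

Linearized form: ln w = k·ln u + ln C. From the 6 transformed points,
Sums: Σln u = 7.2724, Σ(ln u)² = 11.8122, Σln w = 18.3296, Σln u·ln w = 28.6217.
Normal system: [[11.8122, 7.2724]; [7.2724, 6]]·[k, ln C]ᵀ = [28.6217, 18.3296]ᵀ.
Δ = 11.8122·6 − (7.2724)² = 17.9853; k = (28.6217·6 − 7.2724·18.3296)/17.9853 = 2.13675, ln C = (11.8122·18.3296 − 7.2724·28.6217)/17.9853 = 0.46505.

k = 2.14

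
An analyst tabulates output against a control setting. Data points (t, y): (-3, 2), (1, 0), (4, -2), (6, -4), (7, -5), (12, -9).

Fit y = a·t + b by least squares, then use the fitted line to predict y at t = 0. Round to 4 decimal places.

Entries of MᵀM: Σt·t = 255, Σt = 27, Σ1 = 6.
For Mᵀy: Σt·y = -181, Σy = -18.
So MᵀM·[a, b]ᵀ = Mᵀy: [[255, 27]; [27, 6]]·[a, b]ᵀ = [-181, -18]ᵀ.
Eliminating b: 6·(row 1) − 27·(row 2) gives 801·a = 6·(-181) − 27·(-18) = -600, so a = -200/267.
Then b = ((-18) − 27·(-200/267))/6 = 33/89.
At t = 0: ŷ = (-200/267)·(0) + (33/89)·(1) = 33/89.

ŷ = 0.3708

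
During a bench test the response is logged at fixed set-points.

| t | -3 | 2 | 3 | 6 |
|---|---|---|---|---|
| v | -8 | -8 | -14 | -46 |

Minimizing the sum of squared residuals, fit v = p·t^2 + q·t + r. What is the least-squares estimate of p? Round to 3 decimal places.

Compute the Gram sums: Σt^2·t^2 = 1474, Σt^2·t = 224, Σt^2 = 58, Σt·t = 58, Σt = 8, Σ1 = 4.
Right-hand side: Σt^2·v = -1886, Σt·v = -310, Σv = -76.
Inverting the 3×3 Gram matrix, [p, q, r]ᵀ = [-2644/2487, -2557/2487, -1267/829]ᵀ.

p = -1.063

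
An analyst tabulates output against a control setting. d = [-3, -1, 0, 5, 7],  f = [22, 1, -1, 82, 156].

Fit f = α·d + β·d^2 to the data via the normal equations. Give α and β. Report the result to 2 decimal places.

α = 1.59, β = 2.96

Normal-equation sums: Σd·d = 84, Σd·d^2 = 440, Σd^2·d^2 = 3108.
And Σd·f = 1435, Σd^2·f = 9893.
Determinant 84·3108 − 440² = 67472.
α = (1435·3108 − 440·9893)/67472 = 26765/16868; β = (84·9893 − 440·1435)/67472 = 49903/16868.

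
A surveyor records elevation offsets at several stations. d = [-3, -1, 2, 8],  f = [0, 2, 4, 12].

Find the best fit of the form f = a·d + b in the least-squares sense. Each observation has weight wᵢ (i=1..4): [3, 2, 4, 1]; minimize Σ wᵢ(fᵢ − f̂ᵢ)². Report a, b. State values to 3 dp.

Sums needed: Σwᵢ·d·d = 109, Σwᵢ·d = 5, Σwᵢ·1 = 10.
And Σwᵢ·d·f = 124, Σwᵢ·f = 32.
Determinant 109·10 − 5² = 1065.
a = (124·10 − 5·32)/1065 = 72/71; b = (109·32 − 5·124)/1065 = 956/355.

a = 1.014, b = 2.693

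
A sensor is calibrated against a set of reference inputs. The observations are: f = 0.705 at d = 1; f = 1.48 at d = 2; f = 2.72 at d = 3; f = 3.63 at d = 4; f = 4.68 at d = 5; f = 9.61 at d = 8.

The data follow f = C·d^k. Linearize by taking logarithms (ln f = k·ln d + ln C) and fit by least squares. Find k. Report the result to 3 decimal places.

With ln fᵢ as the transformed response and ln dᵢ as the regressor:
Σln d = 6.8669, Σ(ln d)² = 10.5236, Σln f = 6.1385, Σln d·ln f = 10.3475.
Equations: 10.5236·k + 6.8669·ln C = 10.3475;  6.8669·k + 6·ln C = 6.1385.
Solving (det = 15.9867): k = 1.24683, ln C = -0.40391.

k = 1.247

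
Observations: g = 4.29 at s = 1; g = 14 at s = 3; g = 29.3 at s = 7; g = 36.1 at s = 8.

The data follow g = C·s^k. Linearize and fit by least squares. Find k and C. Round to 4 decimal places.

k = 1.0031, C = 4.3920

Linearized form: ln g = k·ln s + ln C. From the 4 transformed points,
Over the data: Σln s = 5.1240, Σ(ln s)² = 9.3176, Σln g = 11.0592, Σln s·ln g = 16.9293.
Normal system: [[9.3176, 5.1240]; [5.1240, 4]]·[k, ln C]ᵀ = [16.9293, 11.0592]ᵀ.
Δ = 9.3176·4 − (5.1240)² = 11.0154; k = (16.9293·4 − 5.1240·11.0592)/11.0154 = 1.00315, ln C = (9.3176·11.0592 − 5.1240·16.9293)/11.0154 = 1.47979, so C = exp(1.47979) = 4.39201.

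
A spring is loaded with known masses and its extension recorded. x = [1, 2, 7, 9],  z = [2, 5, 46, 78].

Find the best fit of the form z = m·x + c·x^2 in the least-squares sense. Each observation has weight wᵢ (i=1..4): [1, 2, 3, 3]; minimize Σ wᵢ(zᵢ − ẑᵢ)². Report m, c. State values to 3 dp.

m = 0.041, c = 0.952

The normal equations are: 399·m + 3233·c = 3094;  3233·m + 26919·c = 25758.
Eliminating c: 26919·(row 1) − 3233·(row 2) gives 288392·m = 26919·3094 − 3233·25758 = 11772, so m = 2943/72098.
Then c = (25758 − 3233·(2943/72098))/26919 = 68635/72098.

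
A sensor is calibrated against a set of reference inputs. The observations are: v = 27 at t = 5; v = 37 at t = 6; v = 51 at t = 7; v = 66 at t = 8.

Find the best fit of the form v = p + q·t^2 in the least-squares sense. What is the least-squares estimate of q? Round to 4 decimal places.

With design matrix X, XᵀX = [[4, 174]; [174, 8418]] and Xᵀv = [181, 8730]ᵀ.
Δ = 4·8418 − 174² = 3396.
p = (181·8418 − 174·8730)/3396 = 773/566; q = (4·8730 − 174·181)/3396 = 571/566.

q = 1.0088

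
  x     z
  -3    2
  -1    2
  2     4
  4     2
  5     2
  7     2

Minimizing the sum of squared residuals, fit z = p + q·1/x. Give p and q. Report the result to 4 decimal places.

Entries of AᵀA: Σ1 = 6, Σ1/x = -101/420, Σ1/x·1/x = 261781/176400.
Moment sums: Σz = 14, Σ1/x·z = 109/210.
Normal equations: [[6, -101/420]; [-101/420, 261781/176400]]·[p, q]ᵀ = [14, 109/210]ᵀ.
Determinant 6·(261781/176400) − (-101/420)² = 312097/35280.
p = (14·(261781/176400) − (-101/420)·(109/210))/(312097/35280) = 3686952/1560485; q = (6·(109/210) − (-101/420)·14)/(312097/35280) = 228648/312097.

p = 2.3627, q = 0.7326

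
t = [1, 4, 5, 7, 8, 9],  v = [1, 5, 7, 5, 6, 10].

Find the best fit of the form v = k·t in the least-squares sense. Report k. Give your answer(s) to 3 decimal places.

k = 0.970

Entries of MᵀM: Σt·t = 236.
Moment sums: Σt·v = 229.
MᵀM·[k]ᵀ = Mᵀv becomes [[236]]·[k]ᵀ = [229]ᵀ.
Hence k = 229 / 236 ≈ 0.970339.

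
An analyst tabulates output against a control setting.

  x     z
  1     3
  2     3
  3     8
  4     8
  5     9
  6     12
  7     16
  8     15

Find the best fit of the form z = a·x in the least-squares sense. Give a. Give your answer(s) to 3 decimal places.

Setting ∂/∂a … = 0 gives: 204·a = 414.
(Σx·x = 204, Σx·z = 414.)
Hence a = 414 / 204 ≈ 2.02941.

a = 2.029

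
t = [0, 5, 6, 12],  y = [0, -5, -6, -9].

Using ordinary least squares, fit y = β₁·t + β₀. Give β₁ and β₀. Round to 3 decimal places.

The normal system AᵀA·[β₁, β₀]ᵀ = Aᵀy is [[205, 23]; [23, 4]]·[β₁, β₀]ᵀ = [-169, -20]ᵀ.
Eliminating β₀: 4·(row 1) − 23·(row 2) gives 291·β₁ = 4·(-169) − 23·(-20) = -216, so β₁ = -72/97.
Then β₀ = ((-20) − 23·(-72/97))/4 = -71/97.

β₁ = -0.742, β₀ = -0.732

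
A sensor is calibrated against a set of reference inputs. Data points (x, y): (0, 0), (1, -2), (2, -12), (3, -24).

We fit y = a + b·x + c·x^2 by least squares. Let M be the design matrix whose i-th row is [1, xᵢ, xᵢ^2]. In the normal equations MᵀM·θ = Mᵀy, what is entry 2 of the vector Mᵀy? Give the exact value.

Entry 2 ↔ basis x, so (Mᵀy)_{2} = Σᵢ (x)·yᵢ = (0)·(0) + (1)·(-2) + (2)·(-12) + (3)·(-24) = -98.

-98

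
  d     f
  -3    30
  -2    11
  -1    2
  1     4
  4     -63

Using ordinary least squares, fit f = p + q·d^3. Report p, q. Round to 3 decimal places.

p = 2.738, q = -1.024

Setting ∂/∂p … = 0 gives: 5·p + 29·q = -16;  29·p + 4891·q = -4928.
(Σ1 = 5, Σd^3 = 29, Σd^3·d^3 = 4891, Σf = -16, Σd^3·f = -4928.)
Determinant 5·4891 − 29² = 23614.
p = ((-16)·4891 − 29·(-4928))/23614 = 32328/11807; q = (5·(-4928) − 29·(-16))/23614 = -12088/11807.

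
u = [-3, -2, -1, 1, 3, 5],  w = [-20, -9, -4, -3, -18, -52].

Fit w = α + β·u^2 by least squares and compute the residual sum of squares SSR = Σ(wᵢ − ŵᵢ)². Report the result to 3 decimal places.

With design matrix X, XᵀX = [[6, 49]; [49, 805]] and Xᵀw = [-106, -1685]ᵀ.
Δ = 6·805 − 49² = 2429.
α = ((-106)·805 − 49·(-1685))/2429 = -395/347; β = (6·(-1685) − 49·(-106))/2429 = -4916/2429.
Residuals: -1571/2429, 568/2429, -2035/2429, 394/2429, 3287/2429, -643/2429; SSR = 7536/2429.

SSR = 3.103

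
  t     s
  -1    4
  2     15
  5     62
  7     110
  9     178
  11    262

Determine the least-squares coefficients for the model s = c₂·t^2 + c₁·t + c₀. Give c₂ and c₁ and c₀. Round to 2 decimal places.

MᵀM·[c₂, c₁, c₀]ᵀ = Mᵀs reads: 24245·c₂ + 2535·c₁ + 281·c₀ = 53124;  2535·c₂ + 281·c₁ + 33·c₀ = 5590;  281·c₂ + 33·c₁ + 6·c₀ = 631.
(Σt^2·t^2 = 24245, Σt^2·t = 2535, Σt^2 = 281, Σt·t = 281, Σt = 33, Σ1 = 6, Σt^2·s = 53124, Σt·s = 5590, Σs = 631.)
Inverting the 3×3 Gram matrix, [c₂, c₁, c₀]ᵀ = [186139/92873, 127234/92873, 349847/92873]ᵀ.

c₂ = 2.00, c₁ = 1.37, c₀ = 3.77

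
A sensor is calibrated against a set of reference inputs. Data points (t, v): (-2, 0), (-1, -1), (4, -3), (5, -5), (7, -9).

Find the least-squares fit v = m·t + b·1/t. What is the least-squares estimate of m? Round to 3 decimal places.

m = -1.193

Setting ∂/∂m … = 0 gives: 95·m + 5·b = -99;  5·m + (26909/19600)·b = -57/28.
Eliminating b: (26909/19600)·(row 1) − 5·(row 2) gives (413271/3920)·m = (26909/19600)·(-99) − 5·(-57/28) = -2464491/19600, so m = -821497/688785.
Then b = ((-57/28) − 5·(-821497/688785))/(26909/19600) = 394100/137757.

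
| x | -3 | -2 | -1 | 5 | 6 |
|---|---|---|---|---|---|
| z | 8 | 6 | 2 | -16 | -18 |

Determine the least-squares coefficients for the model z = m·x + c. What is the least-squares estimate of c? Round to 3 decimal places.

c = -0.629

Setting ∂/∂m … = 0 gives: 75·m + 5·c = -226;  5·m + 5·c = -18.
Eliminating c: 5·(row 1) − 5·(row 2) gives 350·m = 5·(-226) − 5·(-18) = -1040, so m = -104/35.
Then c = ((-18) − 5·(-104/35))/5 = -22/35.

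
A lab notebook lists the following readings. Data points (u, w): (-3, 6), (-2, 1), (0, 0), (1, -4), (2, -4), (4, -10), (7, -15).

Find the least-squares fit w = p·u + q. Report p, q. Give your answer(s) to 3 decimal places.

p = -2.010, q = -1.130

From the data, Σu·u = 83, Σu = 9, Σ1 = 7.
For Xᵀw: Σu·w = -177, Σw = -26.
So XᵀX·[p, q]ᵀ = Xᵀw: [[83, 9]; [9, 7]]·[p, q]ᵀ = [-177, -26]ᵀ.
Eliminating q: 7·(row 1) − 9·(row 2) gives 500·p = 7·(-177) − 9·(-26) = -1005, so p = -201/100.
Then q = ((-26) − 9·(-201/100))/7 = -113/100.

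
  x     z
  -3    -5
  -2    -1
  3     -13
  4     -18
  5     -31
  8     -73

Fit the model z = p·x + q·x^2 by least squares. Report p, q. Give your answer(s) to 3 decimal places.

p = -1.174, q = -0.987

Compute the Gram sums: Σx·x = 127, Σx·x^2 = 693, Σx^2·x^2 = 5155.
And Σx·z = -833, Σx^2·z = -5901.
det = 127·5155 − 693² = 174436.
p = ((-833)·5155 − 693·(-5901))/174436 = -102361/87218; q = (127·(-5901) − 693·(-833))/174436 = -86079/87218.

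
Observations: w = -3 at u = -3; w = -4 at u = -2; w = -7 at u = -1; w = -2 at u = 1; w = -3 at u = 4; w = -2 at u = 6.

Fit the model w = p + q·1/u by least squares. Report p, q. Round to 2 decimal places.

p = -3.34, q = 2.25

With design matrix A, AᵀA = [[6, -5/12]; [-5/12, 353/144]] and Aᵀw = [-21, 83/12]ᵀ.
Δ = 6·(353/144) − (-5/12)² = 2093/144.
p = ((-21)·(353/144) − (-5/12)·(83/12))/(2093/144) = -6998/2093; q = (6·(83/12) − (-5/12)·(-21))/(2093/144) = 4716/2093.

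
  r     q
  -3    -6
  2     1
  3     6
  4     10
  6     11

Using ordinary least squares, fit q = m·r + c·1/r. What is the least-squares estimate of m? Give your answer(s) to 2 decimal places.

The normal system AᵀA·[m, c]ᵀ = Aᵀq is [[74, 5]; [5, 9/16]]·[m, c]ᵀ = [144, 53/6]ᵀ.
Δ = 74·(9/16) − 5² = 133/8.
m = (144·(9/16) − 5·(53/6))/(133/8) = 884/399; c = (74·(53/6) − 5·144)/(133/8) = -1592/399.

m = 2.22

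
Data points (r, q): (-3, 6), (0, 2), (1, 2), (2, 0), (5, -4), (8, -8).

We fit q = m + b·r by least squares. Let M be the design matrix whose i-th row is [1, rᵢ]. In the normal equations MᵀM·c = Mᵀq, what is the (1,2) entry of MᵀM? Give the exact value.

13

Row 1 ↔ basis 1, column 2 ↔ basis r, so (MᵀM)_{1,2} = Σᵢ r = (1)·(-3) + (1)·(0) + (1)·(1) + (1)·(2) + (1)·(5) + (1)·(8) = 13.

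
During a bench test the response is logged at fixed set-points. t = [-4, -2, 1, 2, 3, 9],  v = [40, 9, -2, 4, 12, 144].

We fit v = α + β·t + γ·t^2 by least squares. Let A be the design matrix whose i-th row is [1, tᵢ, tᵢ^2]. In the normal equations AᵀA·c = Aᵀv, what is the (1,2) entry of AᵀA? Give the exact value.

Row 1 ↔ basis 1, column 2 ↔ basis t, so (AᵀA)_{1,2} = Σᵢ t = (1)·(-4) + (1)·(-2) + (1)·(1) + (1)·(2) + (1)·(3) + (1)·(9) = 9.

9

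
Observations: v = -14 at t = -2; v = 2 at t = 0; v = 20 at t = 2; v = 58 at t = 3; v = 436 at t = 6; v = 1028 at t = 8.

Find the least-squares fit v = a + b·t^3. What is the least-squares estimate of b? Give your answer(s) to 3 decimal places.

The normal equations are: 6·a + 755·b = 1530;  755·a + 309657·b = 622350.
(Σ1 = 6, Σt^3 = 755, Σt^3·t^3 = 309657, Σv = 1530, Σt^3·v = 622350.)
Eliminating b: 309657·(row 1) − 755·(row 2) gives 1287917·a = 309657·1530 − 755·622350 = 3900960, so a = 3900960/1287917.
Then b = (622350 − 755·(3900960/1287917))/309657 = 2578950/1287917.

b = 2.002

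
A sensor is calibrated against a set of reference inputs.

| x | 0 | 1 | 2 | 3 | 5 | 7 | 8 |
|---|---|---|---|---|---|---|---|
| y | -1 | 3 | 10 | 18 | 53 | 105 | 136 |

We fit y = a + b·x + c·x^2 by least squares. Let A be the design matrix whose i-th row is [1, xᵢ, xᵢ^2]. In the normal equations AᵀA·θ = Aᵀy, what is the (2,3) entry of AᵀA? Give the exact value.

Row 2 ↔ basis x, column 3 ↔ basis x^2, so (AᵀA)_{2,3} = Σᵢ (x)·(x^2) = (0)·(0) + (1)·(1) + (2)·(4) + (3)·(9) + (5)·(25) + (7)·(49) + (8)·(64) = 1016.

1016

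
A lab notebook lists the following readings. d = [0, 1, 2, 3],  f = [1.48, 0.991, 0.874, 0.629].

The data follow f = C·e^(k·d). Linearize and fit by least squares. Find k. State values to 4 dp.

Let Y = ln f. Fitting Y = k·d + ln C by least squares:
XᵀX = [[14.0000, 6.0000]; [6.0000, 4]], rhs = [-1.6693, -0.2153]ᵀ  (here Σd = 6.0000, Σ(d)² = 14.0000, Σln f = -0.2153, Σd·ln f = -1.6693).
Δ = 14.0000·4 − (6.0000)² = 20.0000; k = (-1.6693·4 − 6.0000·-0.2153)/20.0000 = -0.26926, ln C = (14.0000·-0.2153 − 6.0000·-1.6693)/20.0000 = 0.35007.

k = -0.2693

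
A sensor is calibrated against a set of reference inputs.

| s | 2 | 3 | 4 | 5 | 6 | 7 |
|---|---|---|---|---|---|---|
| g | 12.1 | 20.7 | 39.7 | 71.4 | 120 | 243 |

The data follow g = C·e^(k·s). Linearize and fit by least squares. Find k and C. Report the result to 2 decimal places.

k = 0.60, C = 3.59

Linearized form: ln g = k·s + ln C. From the 6 transformed points,
XᵀX = [[139.0000, 27.0000]; [27.0000, 6]], rhs = [117.3201, 23.7535]ᵀ  (here Σs = 27.0000, Σ(s)² = 139.0000, Σln g = 23.7535, Σs·ln g = 117.3201).
Δ = 139.0000·6 − (27.0000)² = 105.0000; k = (117.3201·6 − 27.0000·23.7535)/105.0000 = 0.59595, ln C = (139.0000·23.7535 − 27.0000·117.3201)/105.0000 = 1.27714, so C = exp(1.27714) = 3.58638.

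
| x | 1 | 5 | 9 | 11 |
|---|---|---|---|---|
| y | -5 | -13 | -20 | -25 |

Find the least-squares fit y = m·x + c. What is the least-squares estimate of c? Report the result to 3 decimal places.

c = -3.025

With design matrix M, MᵀM = [[228, 26]; [26, 4]] and Mᵀy = [-525, -63]ᵀ.
Eliminating c: 4·(row 1) − 26·(row 2) gives 236·m = 4·(-525) − 26·(-63) = -462, so m = -231/118.
Then c = ((-63) − 26·(-231/118))/4 = -357/118.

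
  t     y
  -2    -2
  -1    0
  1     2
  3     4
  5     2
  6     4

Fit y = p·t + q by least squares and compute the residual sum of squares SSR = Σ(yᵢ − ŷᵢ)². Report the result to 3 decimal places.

Entries of AᵀA: Σt·t = 76, Σt = 12, Σ1 = 6.
For Aᵀy: Σt·y = 52, Σy = 10.
Normal equations: [[76, 12]; [12, 6]]·[p, q]ᵀ = [52, 10]ᵀ.
Δ = 76·6 − 12² = 312.
p = (52·6 − 12·10)/312 = 8/13; q = (76·10 − 12·52)/312 = 17/39.
Residuals: -47/39, 7/39, 37/39, 67/39, -59/39, -5/39; SSR = 298/39.

SSR = 7.641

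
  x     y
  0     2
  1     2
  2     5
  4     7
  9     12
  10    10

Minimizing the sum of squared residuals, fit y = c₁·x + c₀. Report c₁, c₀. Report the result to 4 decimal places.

c₁ = 0.9328, c₀ = 2.2910

Setting ∂/∂c₁ … = 0 gives: 202·c₁ + 26·c₀ = 248;  26·c₁ + 6·c₀ = 38.
(Σx·x = 202, Σx = 26, Σ1 = 6, Σx·y = 248, Σy = 38.)
Determinant 202·6 − 26² = 536.
c₁ = (248·6 − 26·38)/536 = 125/134; c₀ = (202·38 − 26·248)/536 = 307/134.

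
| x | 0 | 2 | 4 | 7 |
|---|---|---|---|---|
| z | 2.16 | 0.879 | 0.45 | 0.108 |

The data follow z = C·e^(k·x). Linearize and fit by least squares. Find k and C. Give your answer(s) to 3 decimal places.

k = -0.422, C = 2.172

With ln zᵢ as the transformed response and xᵢ as the regressor:
XᵀX = [[69.0000, 13.0000]; [13.0000, 4]], rhs = [-19.0313, -2.3830]ᵀ  (here Σx = 13.0000, Σ(x)² = 69.0000, Σln z = -2.3830, Σx·ln z = -19.0313).
Δ = 69.0000·4 − (13.0000)² = 107.0000; k = (-19.0313·4 − 13.0000·-2.3830)/107.0000 = -0.42193, ln C = (69.0000·-2.3830 − 13.0000·-19.0313)/107.0000 = 0.77552, so C = exp(0.77552) = 2.17173.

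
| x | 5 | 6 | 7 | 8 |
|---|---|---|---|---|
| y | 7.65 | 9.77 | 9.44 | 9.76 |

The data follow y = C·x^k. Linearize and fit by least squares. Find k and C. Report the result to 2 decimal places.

Taking logs, ln y = k·ln x + ln C, so regress ln y on ln x.
Σln x = 7.4265, Σ(ln x)² = 13.9113, Σln y = 8.8373, Σln x·ln y = 16.4648.
Normal system: [[13.9113, 7.4265]; [7.4265, 4]]·[k, ln C]ᵀ = [16.4648, 8.8373]ᵀ.
Slope k = (n·Σln x·ln y − Σln x·Σln y)/(n·Σ(ln x)² − (Σln x)²) = (4·16.4648 − 7.4265·8.8373)/0.4917 = 0.46509; ln C = (Σln y − k·Σln x)/n = 1.34582, so C = exp(1.34582) = 3.84135.

k = 0.47, C = 3.84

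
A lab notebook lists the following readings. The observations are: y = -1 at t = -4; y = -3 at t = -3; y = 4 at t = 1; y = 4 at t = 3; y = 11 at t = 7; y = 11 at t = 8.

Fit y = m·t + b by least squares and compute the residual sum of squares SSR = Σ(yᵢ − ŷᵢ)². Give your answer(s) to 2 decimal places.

Sums needed: Σt·t = 148, Σt = 12, Σ1 = 6.
Right-hand side: Σt·y = 194, Σy = 26.
Normal equations: [[148, 12]; [12, 6]]·[m, b]ᵀ = [194, 26]ᵀ.
Eliminating b: 6·(row 1) − 12·(row 2) gives 744·m = 6·194 − 12·26 = 852, so m = 71/62.
Then b = (26 − 12·(71/62))/6 = 190/93.
Residuals: 143/93, -299/186, 151/186, -275/186, 175/186, -19/93; SSR = 811/93.

SSR = 8.72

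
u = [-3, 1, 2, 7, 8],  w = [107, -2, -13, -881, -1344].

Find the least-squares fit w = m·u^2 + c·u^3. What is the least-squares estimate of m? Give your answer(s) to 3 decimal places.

Entries of AᵀA: Σu^2·u^2 = 6595, Σu^2·u^3 = 49365, Σu^3·u^3 = 380587.
For Aᵀw: Σu^2·w = -128276, Σu^3·w = -993306.
So AᵀA·[m, c]ᵀ = Aᵀw: [[6595, 49365]; [49365, 380587]]·[m, c]ᵀ = [-128276, -993306]ᵀ.
det = 6595·380587 − 49365² = 73068040.
m = ((-128276)·380587 − 49365·(-993306))/73068040 = 107186339/36534020; c = (6595·(-993306) − 49365·(-128276))/73068040 = -21850833/7306804.

m = 2.934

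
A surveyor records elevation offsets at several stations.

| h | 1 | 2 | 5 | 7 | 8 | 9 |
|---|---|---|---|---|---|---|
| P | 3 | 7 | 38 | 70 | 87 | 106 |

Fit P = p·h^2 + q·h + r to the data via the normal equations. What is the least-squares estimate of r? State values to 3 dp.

XᵀX·[p, q, r]ᵀ = XᵀP reads: 13700·p + 1718·q + 224·r = 18565;  1718·p + 224·q + 32·r = 2347;  224·p + 32·q + 6·r = 311.
(Σh^2·h^2 = 13700, Σh^2·h = 1718, Σh^2 = 224, Σh·h = 224, Σh = 32, Σ1 = 6, Σh^2·P = 18565, Σh·P = 2347, ΣP = 311.)
Solving the 3×3 system (Gaussian elimination) gives p = 97/98, q = 313/98, r = -211/98.

r = -2.153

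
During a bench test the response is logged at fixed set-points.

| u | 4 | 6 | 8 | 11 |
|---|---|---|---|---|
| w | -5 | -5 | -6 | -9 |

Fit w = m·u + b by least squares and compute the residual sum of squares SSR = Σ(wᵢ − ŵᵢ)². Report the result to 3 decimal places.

SSR = 1.477

The normal system AᵀA·[m, b]ᵀ = Aᵀw is [[237, 29]; [29, 4]]·[m, b]ᵀ = [-197, -25]ᵀ.
Δ = 237·4 − 29² = 107.
m = ((-197)·4 − 29·(-25))/107 = -63/107; b = (237·(-25) − 29·(-197))/107 = -212/107.
Residuals: -71/107, 55/107, 74/107, -58/107; SSR = 158/107.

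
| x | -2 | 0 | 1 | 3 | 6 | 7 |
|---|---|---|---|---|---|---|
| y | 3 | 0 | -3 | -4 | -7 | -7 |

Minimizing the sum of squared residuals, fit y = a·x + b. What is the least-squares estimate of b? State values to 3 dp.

b = -0.276

With design matrix A, AᵀA = [[99, 15]; [15, 6]] and Aᵀy = [-112, -18]ᵀ.
Eliminating b: 6·(row 1) − 15·(row 2) gives 369·a = 6·(-112) − 15·(-18) = -402, so a = -134/123.
Then b = ((-18) − 15·(-134/123))/6 = -34/123.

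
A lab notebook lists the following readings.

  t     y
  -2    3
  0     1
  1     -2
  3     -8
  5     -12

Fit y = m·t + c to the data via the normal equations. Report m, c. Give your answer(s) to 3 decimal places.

With design matrix A, AᵀA = [[39, 7]; [7, 5]] and Aᵀy = [-92, -18]ᵀ.
Determinant 39·5 − 7² = 146.
m = ((-92)·5 − 7·(-18))/146 = -167/73; c = (39·(-18) − 7·(-92))/146 = -29/73.

m = -2.288, c = -0.397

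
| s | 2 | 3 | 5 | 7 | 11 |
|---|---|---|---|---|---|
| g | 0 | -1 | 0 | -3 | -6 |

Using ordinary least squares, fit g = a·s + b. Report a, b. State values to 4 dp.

a = -0.6641, b = 1.7188

The normal system AᵀA·[a, b]ᵀ = Aᵀg is [[208, 28]; [28, 5]]·[a, b]ᵀ = [-90, -10]ᵀ.
det = 208·5 − 28² = 256.
a = ((-90)·5 − 28·(-10))/256 = -85/128; b = (208·(-10) − 28·(-90))/256 = 55/32.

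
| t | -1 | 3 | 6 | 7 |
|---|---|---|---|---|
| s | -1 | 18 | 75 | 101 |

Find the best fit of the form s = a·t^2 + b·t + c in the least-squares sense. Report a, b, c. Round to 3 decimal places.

a = 1.996, b = 0.820, c = -2.219

Forming AᵀA = [[3779, 585, 95]; [585, 95, 15]; [95, 15, 4]] and Aᵀs = [7810, 1212, 193]ᵀ gives AᵀA·[a, b, c]ᵀ = Aᵀs.
Row-reducing yields a = 1333/668, b = 2739/3340, c = -741/334.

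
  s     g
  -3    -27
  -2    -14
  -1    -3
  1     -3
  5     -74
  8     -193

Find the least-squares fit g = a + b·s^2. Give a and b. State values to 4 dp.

a = -0.2625, b = -3.0041

The normal equations are: 6·a + 104·b = -314;  104·a + 4820·b = -14507.
det = 6·4820 − 104² = 18104.
a = ((-314)·4820 − 104·(-14507))/18104 = -594/2263; b = (6·(-14507) − 104·(-314))/18104 = -27193/9052.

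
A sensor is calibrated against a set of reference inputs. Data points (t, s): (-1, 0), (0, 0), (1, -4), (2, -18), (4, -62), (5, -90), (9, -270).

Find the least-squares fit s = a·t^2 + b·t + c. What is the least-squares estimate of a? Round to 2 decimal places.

a = -2.97

Entries of MᵀM: Σt^2·t^2 = 7460, Σt^2·t = 926, Σt^2 = 128, Σt·t = 128, Σt = 20, Σ1 = 7.
Moment sums: Σt^2·s = -25188, Σt·s = -3168, Σs = -444.
Row-reducing yields a = -12104/4069, b = -13366/4069, c = 1428/4069.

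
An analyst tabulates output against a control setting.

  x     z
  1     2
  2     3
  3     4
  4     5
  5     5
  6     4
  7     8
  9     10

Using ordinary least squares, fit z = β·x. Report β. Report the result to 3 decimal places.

Normal-equation sums: Σx·x = 221.
Moment sums: Σx·z = 235.
Hence β = 235 / 221 ≈ 1.06335.

β = 1.063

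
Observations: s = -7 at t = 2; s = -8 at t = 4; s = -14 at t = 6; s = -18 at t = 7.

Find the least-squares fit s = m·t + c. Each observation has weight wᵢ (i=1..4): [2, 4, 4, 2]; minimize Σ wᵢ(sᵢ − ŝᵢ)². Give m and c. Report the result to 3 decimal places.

m = -2.287, c = -0.446

The normal system XᵀWX·[m, c]ᵀ = XᵀWs is [[314, 58]; [58, 12]]·[m, c]ᵀ = [-744, -138]ᵀ.
Δ = 314·12 − 58² = 404.
m = ((-744)·12 − 58·(-138))/404 = -231/101; c = (314·(-138) − 58·(-744))/404 = -45/101.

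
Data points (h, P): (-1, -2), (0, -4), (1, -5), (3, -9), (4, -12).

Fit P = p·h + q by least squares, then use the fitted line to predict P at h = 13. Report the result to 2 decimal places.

With design matrix X, XᵀX = [[27, 7]; [7, 5]] and XᵀP = [-78, -32]ᵀ.
Eliminating q: 5·(row 1) − 7·(row 2) gives 86·p = 5·(-78) − 7·(-32) = -166, so p = -83/43.
Then q = ((-32) − 7·(-83/43))/5 = -159/43.
At h = 13: P̂ = (-83/43)·(13) + (-159/43)·(1) = -1238/43.

P̂ = -28.79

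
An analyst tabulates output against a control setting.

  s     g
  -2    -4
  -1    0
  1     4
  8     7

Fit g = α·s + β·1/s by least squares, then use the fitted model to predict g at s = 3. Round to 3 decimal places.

With design matrix M, MᵀM = [[70, 4]; [4, 145/64]] and Mᵀg = [68, 55/8]ᵀ.
Eliminating β: (145/64)·(row 1) − 4·(row 2) gives (4563/32)·α = (145/64)·68 − 4·(55/8) = 2025/16, so α = 150/169.
Then β = ((55/8) − 4·(150/169))/(145/64) = 248/169.
At s = 3: ĝ = (150/169)·(3) + (248/169)·(1/3) = 1598/507.

ĝ = 3.152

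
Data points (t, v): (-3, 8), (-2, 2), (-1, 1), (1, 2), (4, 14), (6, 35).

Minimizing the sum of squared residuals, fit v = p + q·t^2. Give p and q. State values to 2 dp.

p = -0.48, q = 0.97

The normal system AᵀA·[p, q]ᵀ = Aᵀv is [[6, 67]; [67, 1651]]·[p, q]ᵀ = [62, 1567]ᵀ.
Determinant 6·1651 − 67² = 5417.
p = (62·1651 − 67·1567)/5417 = -2627/5417; q = (6·1567 − 67·62)/5417 = 5248/5417.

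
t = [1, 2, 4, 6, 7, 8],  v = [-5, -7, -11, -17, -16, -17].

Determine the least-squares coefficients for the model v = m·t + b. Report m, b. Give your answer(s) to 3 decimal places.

m = -1.839, b = -3.585

Compute the Gram sums: Σt·t = 170, Σt = 28, Σ1 = 6.
For Aᵀv: Σt·v = -413, Σv = -73.
Δ = 170·6 − 28² = 236.
m = ((-413)·6 − 28·(-73))/236 = -217/118; b = (170·(-73) − 28·(-413))/236 = -423/118.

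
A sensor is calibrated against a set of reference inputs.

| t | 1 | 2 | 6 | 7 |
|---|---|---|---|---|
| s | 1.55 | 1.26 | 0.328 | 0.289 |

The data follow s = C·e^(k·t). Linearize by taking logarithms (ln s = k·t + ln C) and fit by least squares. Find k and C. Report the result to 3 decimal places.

With ln sᵢ as the transformed response and tᵢ as the regressor:
Sums: Σt = 16.0000, Σ(t)² = 90.0000, Σln s = -1.6867, Σt·ln s = -14.4773.
Normal system: [[90.0000, 16.0000]; [16.0000, 4]]·[k, ln C]ᵀ = [-14.4773, -1.6867]ᵀ.
Solving (det = 104.0000): k = -0.29733, ln C = 0.76763, so C = exp(0.76763) = 2.15464.

k = -0.297, C = 2.155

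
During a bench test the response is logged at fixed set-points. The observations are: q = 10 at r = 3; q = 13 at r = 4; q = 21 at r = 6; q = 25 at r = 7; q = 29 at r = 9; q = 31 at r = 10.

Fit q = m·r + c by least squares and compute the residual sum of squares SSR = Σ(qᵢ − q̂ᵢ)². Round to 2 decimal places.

MᵀM·[m, c]ᵀ = Mᵀq reads: 291·m + 39·c = 954;  39·m + 6·c = 129.
Determinant 291·6 − 39² = 225.
m = (954·6 − 39·129)/225 = 77/25; c = (291·129 − 39·954)/225 = 37/25.
Residuals: -18/25, -4/5, 26/25, 49/25, -1/5, -32/25; SSR = 194/25.

SSR = 7.76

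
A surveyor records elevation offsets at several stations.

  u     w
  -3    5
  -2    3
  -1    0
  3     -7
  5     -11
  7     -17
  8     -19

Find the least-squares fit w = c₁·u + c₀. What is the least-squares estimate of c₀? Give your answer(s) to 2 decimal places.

c₀ = -1.37

Forming AᵀA = [[161, 17]; [17, 7]] and Aᵀw = [-368, -46]ᵀ gives AᵀA·[c₁, c₀]ᵀ = Aᵀw.
Δ = 161·7 − 17² = 838.
c₁ = ((-368)·7 − 17·(-46))/838 = -897/419; c₀ = (161·(-46) − 17·(-368))/838 = -575/419.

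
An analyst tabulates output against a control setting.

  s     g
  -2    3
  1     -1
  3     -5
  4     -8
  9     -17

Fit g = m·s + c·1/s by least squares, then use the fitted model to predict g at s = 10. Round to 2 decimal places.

Entries of AᵀA: Σs·s = 111, Σs·1/s = 5, Σ1/s·1/s = 1861/1296.
Moment sums: Σs·g = -207, Σ1/s·g = -145/18.
det = 111·(1861/1296) − 5² = 58057/432.
m = ((-207)·(1861/1296) − 5·(-145/18))/(58057/432) = -111009/58057; c = (111·(-145/18) − 5·(-207))/(58057/432) = 60840/58057.
At s = 10: ĝ = (-111009/58057)·(10) + (60840/58057)·(1/10) = -1104006/58057.

ĝ = -19.02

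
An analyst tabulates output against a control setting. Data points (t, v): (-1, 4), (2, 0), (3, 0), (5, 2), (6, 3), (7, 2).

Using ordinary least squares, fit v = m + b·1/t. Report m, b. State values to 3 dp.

Normal-equation sums: Σ1 = 6, Σ1/t = 12/35, Σ1/t·1/t = 31957/22050.
Moment sums: Σv = 11, Σ1/t·v = -197/70.
Eliminating b: (31957/22050)·(row 1) − (12/35)·(row 2) gives (1261/147)·m = (31957/22050)·11 − (12/35)·(-197/70) = 372803/22050, so m = 372803/189150.
Then b = ((-197/70) − (12/35)·(372803/189150))/(31957/22050) = -15183/6305.

m = 1.971, b = -2.408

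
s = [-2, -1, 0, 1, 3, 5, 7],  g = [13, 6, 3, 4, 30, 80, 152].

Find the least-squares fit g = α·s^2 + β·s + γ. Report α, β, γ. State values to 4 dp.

Entries of XᵀX: Σs^2·s^2 = 3125, Σs^2·s = 487, Σs^2 = 89, Σs·s = 89, Σs = 13, Σ1 = 7.
Right-hand side: Σs^2·g = 9780, Σs·g = 1526, Σg = 288.
So XᵀX·[α, β, γ]ᵀ = Xᵀg: [[3125, 487, 89]; [487, 89, 13]; [89, 13, 7]]·[α, β, γ]ᵀ = [9780, 1526, 288]ᵀ.
Inverting the 3×3 Gram matrix, [α, β, γ]ᵀ = [136412/45129, 13007/45129, 32733/15043]ᵀ.

α = 3.0227, β = 0.2882, γ = 2.1760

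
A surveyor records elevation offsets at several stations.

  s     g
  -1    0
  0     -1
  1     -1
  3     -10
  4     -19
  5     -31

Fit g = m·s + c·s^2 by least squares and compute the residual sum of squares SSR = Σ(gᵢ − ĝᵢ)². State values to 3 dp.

SSR = 3.972

With design matrix X, XᵀX = [[52, 216]; [216, 964]] and Xᵀg = [-262, -1170]ᵀ.
Determinant 52·964 − 216² = 3472.
m = ((-262)·964 − 216·(-1170))/3472 = 19/434; c = (52·(-1170) − 216·(-262))/3472 = -531/434.
Residuals: 275/217, -1, 39/217, 191/217, 87/217, -137/217; SSR = 862/217.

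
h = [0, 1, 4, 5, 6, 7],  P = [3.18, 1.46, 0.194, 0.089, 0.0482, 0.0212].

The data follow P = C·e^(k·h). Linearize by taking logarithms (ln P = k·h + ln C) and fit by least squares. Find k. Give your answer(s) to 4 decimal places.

Taking logs, ln P = k·h + ln C, so regress ln P on h.
XᵀX = [[127.0000, 23.0000]; [23.0000, 6]], rhs = [-63.4474, -9.4098]ᵀ  (here Σh = 23.0000, Σ(h)² = 127.0000, Σln P = -9.4098, Σh·ln P = -63.4474).
Δ = 127.0000·6 − (23.0000)² = 233.0000; k = (-63.4474·6 − 23.0000·-9.4098)/233.0000 = -0.70497, ln C = (127.0000·-9.4098 − 23.0000·-63.4474)/233.0000 = 1.13407.

k = -0.7050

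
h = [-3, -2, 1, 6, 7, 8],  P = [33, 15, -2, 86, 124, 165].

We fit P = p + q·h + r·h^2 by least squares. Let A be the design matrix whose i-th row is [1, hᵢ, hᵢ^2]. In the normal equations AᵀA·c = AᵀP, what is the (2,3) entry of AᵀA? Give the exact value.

Row 2 ↔ basis h, column 3 ↔ basis h^2, so (AᵀA)_{2,3} = Σᵢ (h)·(h^2) = (-3)·(9) + (-2)·(4) + (1)·(1) + (6)·(36) + (7)·(49) + (8)·(64) = 1037.

1037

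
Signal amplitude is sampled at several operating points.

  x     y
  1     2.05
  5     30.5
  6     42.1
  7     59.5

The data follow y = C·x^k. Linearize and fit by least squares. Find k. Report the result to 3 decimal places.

Let Y = ln y. Fitting Y = k·ln x + ln C by least squares:
Σln x = 5.3471, Σ(ln x)² = 9.5873, Σln y = 11.9616, Σln x·ln y = 20.1528.
Equations: 9.5873·k + 5.3471·ln C = 20.1528;  5.3471·k + 4·ln C = 11.9616.
Δ = 9.5873·4 − (5.3471)² = 9.7575; k = (20.1528·4 − 5.3471·11.9616)/9.7575 = 1.70653, ln C = (9.5873·11.9616 − 5.3471·20.1528)/9.7575 = 0.70915.

k = 1.707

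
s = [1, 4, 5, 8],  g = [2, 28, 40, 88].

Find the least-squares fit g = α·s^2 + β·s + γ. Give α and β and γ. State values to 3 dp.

Sums needed: Σs^2·s^2 = 4978, Σs^2·s = 702, Σs^2 = 106, Σs·s = 106, Σs = 18, Σ1 = 4.
Right-hand side: Σs^2·g = 7082, Σs·g = 1018, Σg = 158.
Row-reducing yields α = 11/12, β = 403/100, γ = -439/150.

α = 0.917, β = 4.030, γ = -2.927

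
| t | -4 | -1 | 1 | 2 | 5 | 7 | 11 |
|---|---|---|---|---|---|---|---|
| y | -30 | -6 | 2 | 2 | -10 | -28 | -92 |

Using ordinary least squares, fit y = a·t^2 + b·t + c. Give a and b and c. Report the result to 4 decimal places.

Setting ∂/∂a … = 0 gives: 17941·a + 1743·b + 217·c = -13230;  1743·a + 217·b + 21·c = -1126;  217·a + 21·b + 7·c = -162.
Inverting the 3×3 Gram matrix, [a, b, c]ᵀ = [-6728/6363, 7088/2121, -2482/6363]ᵀ.

a = -1.0574, b = 3.3418, c = -0.3901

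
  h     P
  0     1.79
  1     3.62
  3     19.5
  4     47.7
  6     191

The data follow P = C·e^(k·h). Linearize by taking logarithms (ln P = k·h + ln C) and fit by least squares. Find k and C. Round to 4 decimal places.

Let Y = ln P. Fitting Y = k·h + ln C by least squares:
AᵀA = [[62.0000, 14.0000]; [14.0000, 5]], rhs = [57.1711, 13.9563]ᵀ  (here Σh = 14.0000, Σ(h)² = 62.0000, Σln P = 13.9563, Σh·ln P = 57.1711).
Δ = 62.0000·5 − (14.0000)² = 114.0000; k = (57.1711·5 − 14.0000·13.9563)/114.0000 = 0.79357, ln C = (62.0000·13.9563 − 14.0000·57.1711)/114.0000 = 0.56926, so C = exp(0.56926) = 1.76696.

k = 0.7936, C = 1.7670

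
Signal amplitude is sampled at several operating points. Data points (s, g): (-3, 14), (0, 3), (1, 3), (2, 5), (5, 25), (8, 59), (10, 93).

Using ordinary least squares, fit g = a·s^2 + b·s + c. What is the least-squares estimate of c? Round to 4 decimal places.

c = 3.0406

Sums needed: Σs^2·s^2 = 14819, Σs^2·s = 1619, Σs^2 = 203, Σs·s = 203, Σs = 23, Σ1 = 7.
For Aᵀg: Σs^2·g = 13850, Σs·g = 1498, Σg = 202.
So AᵀA·[a, b, c]ᵀ = Aᵀg: [[14819, 1619, 203]; [1619, 203, 23]; [203, 23, 7]]·[a, b, c]ᵀ = [13850, 1498, 202]ᵀ.
Solving the 3×3 system (Gaussian elimination) gives a = 98074/101451, b = -9784/14493, c = 102824/33817.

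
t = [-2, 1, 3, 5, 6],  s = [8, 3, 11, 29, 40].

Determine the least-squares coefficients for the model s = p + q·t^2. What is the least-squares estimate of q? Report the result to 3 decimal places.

q = 1.045

The normal system XᵀX·[p, q]ᵀ = Xᵀs is [[5, 75]; [75, 2019]]·[p, q]ᵀ = [91, 2299]ᵀ.
Δ = 5·2019 − 75² = 4470.
p = (91·2019 − 75·2299)/4470 = 1884/745; q = (5·2299 − 75·91)/4470 = 467/447.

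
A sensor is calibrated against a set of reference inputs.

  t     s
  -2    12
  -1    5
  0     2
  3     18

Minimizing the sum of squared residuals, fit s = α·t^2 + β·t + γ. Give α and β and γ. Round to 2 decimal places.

α = 2.06, β = -0.87, γ = 2.03

Entries of MᵀM: Σt^2·t^2 = 98, Σt^2·t = 18, Σt^2 = 14, Σt·t = 14, Σt = 0, Σ1 = 4.
Moment sums: Σt^2·s = 215, Σt·s = 25, Σs = 37.
So MᵀM·[α, β, γ]ᵀ = Mᵀs: [[98, 18, 14]; [18, 14, 0]; [14, 0, 4]]·[α, β, γ]ᵀ = [215, 25, 37]ᵀ.
Inverting the 3×3 Gram matrix, [α, β, γ]ᵀ = [747/362, -157/181, 367/181]ᵀ.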